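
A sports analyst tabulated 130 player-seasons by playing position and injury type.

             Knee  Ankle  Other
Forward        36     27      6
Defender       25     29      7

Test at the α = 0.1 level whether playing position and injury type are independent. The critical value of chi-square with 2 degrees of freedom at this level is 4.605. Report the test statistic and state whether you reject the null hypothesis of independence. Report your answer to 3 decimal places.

Row totals: 69, 61. Column totals: 61, 56, 13. Grand total N = 130.
Expected counts (row total × column total / N):
  Forward, Knee: 69×61/130 = 32.3769
  Forward, Ankle: 69×56/130 = 29.7231
  Forward, Other: 69×13/130 = 6.9000
  Defender, Knee: 61×61/130 = 28.6231
  Defender, Ankle: 61×56/130 = 26.2769
  Defender, Other: 61×13/130 = 6.1000
Contributions (O − E)²/E:
  (36 − 32.3769)²/32.3769 = 0.4054
  (27 − 29.7231)²/29.7231 = 0.2495
  (6 − 6.9000)²/6.9000 = 0.1174
  (25 − 28.6231)²/28.6231 = 0.4586
  (29 − 26.2769)²/26.2769 = 0.2822
  (7 − 6.1000)²/6.1000 = 0.1328
χ² = 0.4054 + 0.2495 + 0.1174 + 0.4586 + 0.2822 + 0.1328 = 1.646
df = (2−1)(3−1) = 2. Since 1.646 < 4.605, fail to reject the null hypothesis of independence at α = 0.1.

1.646; fail to reject H₀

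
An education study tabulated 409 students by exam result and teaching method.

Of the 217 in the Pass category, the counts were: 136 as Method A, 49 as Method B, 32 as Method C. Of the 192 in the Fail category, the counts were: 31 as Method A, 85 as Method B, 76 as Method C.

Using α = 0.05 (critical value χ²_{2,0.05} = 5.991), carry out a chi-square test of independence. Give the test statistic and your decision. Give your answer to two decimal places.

Row totals: 217, 192. Column totals: 167, 134, 108. Grand total N = 409.
Expected counts (row total × column total / N):
  Pass, Method A: 217×167/409 = 88.604
  Pass, Method B: 217×134/409 = 71.095
  Pass, Method C: 217×108/409 = 57.301
  Fail, Method A: 192×167/409 = 78.396
  Fail, Method B: 192×134/409 = 62.905
  Fail, Method C: 192×108/409 = 50.699
Contributions (O − E)²/E:
  (136 − 88.604)²/88.604 = 25.3530
  (49 − 71.095)²/71.095 = 6.8667
  (32 − 57.301)²/57.301 = 11.1715
  (31 − 78.396)²/78.396 = 28.6543
  (85 − 62.905)²/62.905 = 7.7607
  (76 − 50.699)²/50.699 = 12.6263
χ² = 25.3530 + 6.8667 + 11.1715 + 28.6543 + 7.7607 + 12.6263 = 92.43
df = (2−1)(3−1) = 2. Since 92.43 > 5.991, reject the null hypothesis of independence at α = 0.05.

92.43; reject H₀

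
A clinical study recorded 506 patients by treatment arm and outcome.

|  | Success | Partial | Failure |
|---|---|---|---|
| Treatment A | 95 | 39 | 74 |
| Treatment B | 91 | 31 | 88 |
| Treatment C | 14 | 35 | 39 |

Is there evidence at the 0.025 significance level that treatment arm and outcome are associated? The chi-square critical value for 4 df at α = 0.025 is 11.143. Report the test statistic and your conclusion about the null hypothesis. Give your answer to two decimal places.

Row totals: 208, 210, 88. Column totals: 200, 105, 201. Grand total N = 506.
Expected counts (row total × column total / N):
  Treatment A, Success: 208×200/506 = 82.213
  Treatment A, Partial: 208×105/506 = 43.162
  Treatment A, Failure: 208×201/506 = 82.625
  Treatment B, Success: 210×200/506 = 83.004
  Treatment B, Partial: 210×105/506 = 43.577
  Treatment B, Failure: 210×201/506 = 83.419
  Treatment C, Success: 88×200/506 = 34.783
  Treatment C, Partial: 88×105/506 = 18.261
  Treatment C, Failure: 88×201/506 = 34.957
Contributions (O − E)²/E:
  (95 − 82.213)²/82.213 = 1.9888
  (39 − 43.162)²/43.162 = 0.4013
  (74 − 82.625)²/82.625 = 0.9003
  (91 − 83.004)²/83.004 = 0.7703
  (31 − 43.577)²/43.577 = 3.6299
  (88 − 83.419)²/83.419 = 0.2516
  (14 − 34.783)²/34.783 = 12.4179
  (35 − 18.261)²/18.261 = 15.3439
  (39 − 34.957)²/34.957 = 0.4676
χ² = 1.9888 + 0.4013 + 0.9003 + 0.7703 + 3.6299 + 0.2516 + 12.4179 + 15.3439 + 0.4676 = 36.17
df = (3−1)(3−1) = 4. Since 36.17 > 11.143, reject the null hypothesis of independence at α = 0.025.

36.17; reject H₀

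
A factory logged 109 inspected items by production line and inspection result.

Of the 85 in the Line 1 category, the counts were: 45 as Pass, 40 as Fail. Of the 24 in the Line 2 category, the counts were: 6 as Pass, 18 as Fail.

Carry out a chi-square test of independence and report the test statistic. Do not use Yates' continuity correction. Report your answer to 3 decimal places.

Row totals: 85, 24. Column totals: 51, 58. Grand total N = 109.
Expected counts (row total × column total / N):
  Line 1, Pass: 85×51/109 = 39.7706
  Line 1, Fail: 85×58/109 = 45.2294
  Line 2, Pass: 24×51/109 = 11.2294
  Line 2, Fail: 24×58/109 = 12.7706
Contributions (O − E)²/E:
  (45 − 39.7706)²/39.7706 = 0.6876
  (40 − 45.2294)²/45.2294 = 0.6046
  (6 − 11.2294)²/11.2294 = 2.4353
  (18 − 12.7706)²/12.7706 = 2.1414
χ² = 0.6876 + 0.6046 + 2.4353 + 2.1414 = 5.869

5.869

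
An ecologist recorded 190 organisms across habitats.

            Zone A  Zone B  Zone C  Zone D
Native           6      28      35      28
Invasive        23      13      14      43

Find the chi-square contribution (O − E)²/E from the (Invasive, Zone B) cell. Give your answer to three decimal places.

2.490

Row total (Invasive) = 93; column total (Zone B) = 41; N = 190.
Expected count E = 93 × 41 / 190 = 20.0684.
Contribution = (O − E)²/E = (13 − 20.0684)² / 20.0684 = 2.490.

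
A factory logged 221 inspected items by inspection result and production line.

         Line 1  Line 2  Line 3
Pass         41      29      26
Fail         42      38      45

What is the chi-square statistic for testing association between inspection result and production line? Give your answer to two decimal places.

Row totals: 96, 125. Column totals: 83, 67, 71. Grand total N = 221.
Expected counts (row total × column total / N):
  Pass, Line 1: 96×83/221 = 36.054
  Pass, Line 2: 96×67/221 = 29.104
  Pass, Line 3: 96×71/221 = 30.842
  Fail, Line 1: 125×83/221 = 46.946
  Fail, Line 2: 125×67/221 = 37.896
  Fail, Line 3: 125×71/221 = 40.158
Contributions (O − E)²/E:
  (41 − 36.054)²/36.054 = 0.6785
  (29 − 29.104)²/29.104 = 0.0004
  (26 − 30.842)²/30.842 = 0.7602
  (42 − 46.946)²/46.946 = 0.5211
  (38 − 37.896)²/37.896 = 0.0003
  (45 − 40.158)²/40.158 = 0.5838
χ² = 0.6785 + 0.0004 + 0.7602 + 0.5211 + 0.0003 + 0.5838 = 2.54

2.54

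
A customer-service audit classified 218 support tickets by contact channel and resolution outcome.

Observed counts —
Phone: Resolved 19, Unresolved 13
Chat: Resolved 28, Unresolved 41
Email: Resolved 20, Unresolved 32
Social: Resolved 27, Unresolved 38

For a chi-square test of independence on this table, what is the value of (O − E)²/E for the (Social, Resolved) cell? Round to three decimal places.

Row total (Social) = 65; column total (Resolved) = 94; N = 218.
Expected count E = 65 × 94 / 218 = 28.0275.
Contribution = (O − E)²/E = (27 − 28.0275)² / 28.0275 = 0.038.

0.038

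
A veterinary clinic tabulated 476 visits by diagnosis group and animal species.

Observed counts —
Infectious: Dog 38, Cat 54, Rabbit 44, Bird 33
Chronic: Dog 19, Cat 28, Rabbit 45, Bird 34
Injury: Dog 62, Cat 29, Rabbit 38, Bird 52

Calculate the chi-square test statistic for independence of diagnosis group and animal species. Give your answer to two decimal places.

30.49

Row totals: 169, 126, 181. Column totals: 119, 111, 127, 119. Grand total N = 476.
Expected counts (row total × column total / N):
  Infectious, Dog: 169×119/476 = 42.250
  Infectious, Cat: 169×111/476 = 39.410
  Infectious, Rabbit: 169×127/476 = 45.090
  Infectious, Bird: 169×119/476 = 42.250
  Chronic, Dog: 126×119/476 = 31.500
  Chronic, Cat: 126×111/476 = 29.382
  Chronic, Rabbit: 126×127/476 = 33.618
  Chronic, Bird: 126×119/476 = 31.500
  Injury, Dog: 181×119/476 = 45.250
  Injury, Cat: 181×111/476 = 42.208
  Injury, Rabbit: 181×127/476 = 48.292
  Injury, Bird: 181×119/476 = 45.250
Contributions (O − E)²/E:
  (38 − 42.250)²/42.250 = 0.4275
  (54 − 39.410)²/39.410 = 5.4014
  (44 − 45.090)²/45.090 = 0.0263
  (33 − 42.250)²/42.250 = 2.0251
  (19 − 31.500)²/31.500 = 4.9603
  (28 − 29.382)²/29.382 = 0.0650
  (45 − 33.618)²/33.618 = 3.8536
  (34 − 31.500)²/31.500 = 0.1984
  (62 − 45.250)²/45.250 = 6.2003
  (29 − 42.208)²/42.208 = 4.1331
  (38 − 48.292)²/48.292 = 2.1934
  (52 − 45.250)²/45.250 = 1.0069
χ² = 0.4275 + 5.4014 + 0.0263 + 2.0251 + 4.9603 + 0.0650 + 3.8536 + 0.1984 + 6.2003 + 4.1331 + 2.1934 + 1.0069 = 30.49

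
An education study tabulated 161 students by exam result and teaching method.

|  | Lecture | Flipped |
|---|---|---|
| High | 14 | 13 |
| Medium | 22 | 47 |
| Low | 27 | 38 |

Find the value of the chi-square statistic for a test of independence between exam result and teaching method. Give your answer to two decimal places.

3.51

Row totals: 27, 69, 65. Column totals: 63, 98. Grand total N = 161.
Expected counts (row total × column total / N):
  High, Lecture: 27×63/161 = 10.565
  High, Flipped: 27×98/161 = 16.435
  Medium, Lecture: 69×63/161 = 27.000
  Medium, Flipped: 69×98/161 = 42.000
  Low, Lecture: 65×63/161 = 25.435
  Low, Flipped: 65×98/161 = 39.565
Contributions (O − E)²/E:
  (14 − 10.565)²/10.565 = 1.1168
  (13 − 16.435)²/16.435 = 0.7179
  (22 − 27.000)²/27.000 = 0.9259
  (47 − 42.000)²/42.000 = 0.5952
  (27 − 25.435)²/25.435 = 0.0963
  (38 − 39.565)²/39.565 = 0.0619
χ² = 1.1168 + 0.7179 + 0.9259 + 0.5952 + 0.0963 + 0.0619 = 3.51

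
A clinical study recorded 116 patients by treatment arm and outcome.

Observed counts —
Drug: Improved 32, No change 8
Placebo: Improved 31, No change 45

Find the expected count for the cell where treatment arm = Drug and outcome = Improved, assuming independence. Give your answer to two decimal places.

21.72

Row total (Drug) = 40; column total (Improved) = 63; grand total N = 116.
Expected count = (row total × column total) / N = 40 × 63 / 116 = 21.72.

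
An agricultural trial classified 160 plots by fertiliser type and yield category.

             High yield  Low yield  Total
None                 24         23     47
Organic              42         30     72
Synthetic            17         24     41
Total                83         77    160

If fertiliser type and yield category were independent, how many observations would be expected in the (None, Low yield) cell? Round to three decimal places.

22.619

Row total (None) = 47; column total (Low yield) = 77; grand total N = 160.
Expected count = (row total × column total) / N = 47 × 77 / 160 = 22.619.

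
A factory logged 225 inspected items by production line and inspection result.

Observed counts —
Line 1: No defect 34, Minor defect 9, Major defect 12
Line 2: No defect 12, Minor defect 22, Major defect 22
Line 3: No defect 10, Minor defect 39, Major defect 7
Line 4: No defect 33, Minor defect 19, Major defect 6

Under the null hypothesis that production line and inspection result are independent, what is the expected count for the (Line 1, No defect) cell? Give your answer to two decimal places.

Row total (Line 1) = 55; column total (No defect) = 89; grand total N = 225.
Expected count = (row total × column total) / N = 55 × 89 / 225 = 21.76.

21.76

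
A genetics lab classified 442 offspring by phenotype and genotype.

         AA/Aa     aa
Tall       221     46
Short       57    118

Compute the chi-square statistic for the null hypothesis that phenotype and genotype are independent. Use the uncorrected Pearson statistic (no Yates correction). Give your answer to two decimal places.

114.15

Row totals: 267, 175. Column totals: 278, 164. Grand total N = 442.
Expected counts (row total × column total / N):
  Tall, AA/Aa: 267×278/442 = 167.932
  Tall, aa: 267×164/442 = 99.068
  Short, AA/Aa: 175×278/442 = 110.068
  Short, aa: 175×164/442 = 64.932
Contributions (O − E)²/E:
  (221 − 167.932)²/167.932 = 16.7700
  (46 − 99.068)²/99.068 = 28.4271
  (57 − 110.068)²/110.068 = 25.5861
  (118 − 64.932)²/64.932 = 43.3717
χ² = 16.7700 + 28.4271 + 25.5861 + 43.3717 = 114.15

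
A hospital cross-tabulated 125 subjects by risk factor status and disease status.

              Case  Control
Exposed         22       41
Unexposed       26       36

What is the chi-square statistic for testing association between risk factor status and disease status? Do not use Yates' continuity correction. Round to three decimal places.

0.650

Row totals: 63, 62. Column totals: 48, 77. Grand total N = 125.
Expected counts (row total × column total / N):
  Exposed, Case: 63×48/125 = 24.1920
  Exposed, Control: 63×77/125 = 38.8080
  Unexposed, Case: 62×48/125 = 23.8080
  Unexposed, Control: 62×77/125 = 38.1920
Contributions (O − E)²/E:
  (22 − 24.1920)²/24.1920 = 0.1986
  (41 − 38.8080)²/38.8080 = 0.1238
  (26 − 23.8080)²/23.8080 = 0.2018
  (36 − 38.1920)²/38.1920 = 0.1258
χ² = 0.1986 + 0.1238 + 0.2018 + 0.1258 = 0.650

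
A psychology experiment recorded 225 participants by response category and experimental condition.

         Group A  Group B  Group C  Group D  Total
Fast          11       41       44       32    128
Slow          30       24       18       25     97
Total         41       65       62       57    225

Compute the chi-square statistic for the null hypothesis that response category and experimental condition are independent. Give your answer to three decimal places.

21.144

Grand total N = 225.
Expected counts (row total × column total / N):
  Fast, Group A: 128×41/225 = 23.3244
  Fast, Group B: 128×65/225 = 36.9778
  Fast, Group C: 128×62/225 = 35.2711
  Fast, Group D: 128×57/225 = 32.4267
  Slow, Group A: 97×41/225 = 17.6756
  Slow, Group B: 97×65/225 = 28.0222
  Slow, Group C: 97×62/225 = 26.7289
  Slow, Group D: 97×57/225 = 24.5733
Contributions (O − E)²/E:
  (11 − 23.3244)²/23.3244 = 6.5121
  (41 − 36.9778)²/36.9778 = 0.4375
  (44 − 35.2711)²/35.2711 = 2.1602
  (32 − 32.4267)²/32.4267 = 0.0056
  (30 − 17.6756)²/17.6756 = 8.5932
  (24 − 28.0222)²/28.0222 = 0.5773
  (18 − 26.7289)²/26.7289 = 2.8506
  (25 − 24.5733)²/24.5733 = 0.0074
χ² = 6.5121 + 0.4375 + 2.1602 + 0.0056 + 8.5932 + 0.5773 + 2.8506 + 0.0074 = 21.144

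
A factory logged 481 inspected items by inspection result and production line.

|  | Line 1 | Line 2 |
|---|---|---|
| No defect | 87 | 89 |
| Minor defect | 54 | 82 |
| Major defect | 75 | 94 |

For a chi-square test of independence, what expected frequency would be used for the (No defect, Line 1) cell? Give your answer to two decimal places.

Row total (No defect) = 176; column total (Line 1) = 216; grand total N = 481.
Expected count = (row total × column total) / N = 176 × 216 / 481 = 79.04.

79.04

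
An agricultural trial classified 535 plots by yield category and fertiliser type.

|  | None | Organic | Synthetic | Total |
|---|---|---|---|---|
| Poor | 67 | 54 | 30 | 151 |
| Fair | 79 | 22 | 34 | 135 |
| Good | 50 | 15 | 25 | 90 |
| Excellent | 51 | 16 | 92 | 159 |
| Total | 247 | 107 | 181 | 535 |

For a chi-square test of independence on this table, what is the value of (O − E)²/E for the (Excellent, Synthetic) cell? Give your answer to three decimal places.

27.138

Row total (Excellent) = 159; column total (Synthetic) = 181; N = 535.
Expected count E = 159 × 181 / 535 = 53.79252.
Contribution = (O − E)²/E = (92 − 53.79252)² / 53.79252 = 27.138.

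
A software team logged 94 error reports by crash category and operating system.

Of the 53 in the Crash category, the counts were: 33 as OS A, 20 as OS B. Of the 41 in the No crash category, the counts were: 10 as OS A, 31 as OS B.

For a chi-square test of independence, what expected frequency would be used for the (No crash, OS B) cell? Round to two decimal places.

Row total (No crash) = 41; column total (OS B) = 51; grand total N = 94.
Expected count = (row total × column total) / N = 41 × 51 / 94 = 22.24.

22.24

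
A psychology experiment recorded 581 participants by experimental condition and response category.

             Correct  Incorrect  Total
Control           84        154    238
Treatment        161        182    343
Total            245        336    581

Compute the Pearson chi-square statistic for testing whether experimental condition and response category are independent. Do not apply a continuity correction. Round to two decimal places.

Grand total N = 581.
Expected counts (row total × column total / N):
  Control, Correct: 238×245/581 = 100.361
  Control, Incorrect: 238×336/581 = 137.639
  Treatment, Correct: 343×245/581 = 144.639
  Treatment, Incorrect: 343×336/581 = 198.361
Contributions (O − E)²/E:
  (84 − 100.361)²/100.361 = 2.6672
  (154 − 137.639)²/137.639 = 1.9448
  (161 − 144.639)²/144.639 = 1.8507
  (182 − 198.361)²/198.361 = 1.3495
χ² = 2.6672 + 1.9448 + 1.8507 + 1.3495 = 7.81

7.81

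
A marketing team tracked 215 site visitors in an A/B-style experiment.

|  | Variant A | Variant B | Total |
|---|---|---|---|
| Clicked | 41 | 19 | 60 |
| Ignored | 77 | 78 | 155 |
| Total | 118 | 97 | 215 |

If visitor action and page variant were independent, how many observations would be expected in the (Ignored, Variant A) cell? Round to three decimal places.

85.070

Row total (Ignored) = 155; column total (Variant A) = 118; grand total N = 215.
Expected count = (row total × column total) / N = 155 × 118 / 215 = 85.070.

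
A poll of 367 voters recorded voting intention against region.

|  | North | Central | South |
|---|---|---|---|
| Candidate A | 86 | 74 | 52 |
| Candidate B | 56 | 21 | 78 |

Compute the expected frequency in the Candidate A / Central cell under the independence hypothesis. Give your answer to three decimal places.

54.877

Row total (Candidate A) = 212; column total (Central) = 95; grand total N = 367.
Expected count = (row total × column total) / N = 212 × 95 / 367 = 54.877.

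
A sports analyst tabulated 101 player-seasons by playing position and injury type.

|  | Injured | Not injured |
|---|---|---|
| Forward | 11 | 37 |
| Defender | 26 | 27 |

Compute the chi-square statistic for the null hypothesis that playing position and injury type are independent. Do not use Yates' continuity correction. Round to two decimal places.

Row totals: 48, 53. Column totals: 37, 64. Grand total N = 101.
Expected counts (row total × column total / N):
  Forward, Injured: 48×37/101 = 17.584
  Forward, Not injured: 48×64/101 = 30.416
  Defender, Injured: 53×37/101 = 19.416
  Defender, Not injured: 53×64/101 = 33.584
Contributions (O − E)²/E:
  (11 − 17.584)²/17.584 = 2.4653
  (37 − 30.416)²/30.416 = 1.4252
  (26 − 19.416)²/19.416 = 2.2326
  (27 − 33.584)²/33.584 = 1.2908
χ² = 2.4653 + 1.4252 + 2.2326 + 1.2908 = 7.41

7.41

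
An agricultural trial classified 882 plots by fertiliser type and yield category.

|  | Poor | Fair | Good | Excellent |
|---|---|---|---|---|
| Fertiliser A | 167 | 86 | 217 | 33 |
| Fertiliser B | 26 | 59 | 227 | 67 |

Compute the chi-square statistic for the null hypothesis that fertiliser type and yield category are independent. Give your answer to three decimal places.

Row totals: 503, 379. Column totals: 193, 145, 444, 100. Grand total N = 882.
Expected counts (row total × column total / N):
  Fertiliser A, Poor: 503×193/882 = 110.06689
  Fertiliser A, Fair: 503×145/882 = 82.69274
  Fertiliser A, Good: 503×444/882 = 253.21088
  Fertiliser A, Excellent: 503×100/882 = 57.02948
  Fertiliser B, Poor: 379×193/882 = 82.93311
  Fertiliser B, Fair: 379×145/882 = 62.30726
  Fertiliser B, Good: 379×444/882 = 190.78912
  Fertiliser B, Excellent: 379×100/882 = 42.97052
Contributions (O − E)²/E:
  (167 − 110.06689)²/110.06689 = 29.4492
  (86 − 82.69274)²/82.69274 = 0.1323
  (217 − 253.21088)²/253.21088 = 5.1784
  (33 − 57.02948)²/57.02948 = 10.1249
  (26 − 82.93311)²/82.93311 = 39.0843
  (59 − 62.30726)²/62.30726 = 0.1755
  (227 − 190.78912)²/190.78912 = 6.8727
  (67 − 42.97052)²/42.97052 = 13.4375
χ² = 29.4492 + 0.1323 + 5.1784 + 10.1249 + 39.0843 + 0.1755 + 6.8727 + 13.4375 = 104.455

104.455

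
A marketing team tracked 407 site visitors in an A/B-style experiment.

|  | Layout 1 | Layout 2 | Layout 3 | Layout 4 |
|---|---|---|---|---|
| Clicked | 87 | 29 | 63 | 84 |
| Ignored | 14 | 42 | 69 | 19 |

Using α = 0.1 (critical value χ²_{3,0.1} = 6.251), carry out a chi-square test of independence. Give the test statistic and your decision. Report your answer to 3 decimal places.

67.403; reject H₀

Row totals: 263, 144. Column totals: 101, 71, 132, 103. Grand total N = 407.
Expected counts (row total × column total / N):
  Clicked, Layout 1: 263×101/407 = 65.26536
  Clicked, Layout 2: 263×71/407 = 45.87961
  Clicked, Layout 3: 263×132/407 = 85.29730
  Clicked, Layout 4: 263×103/407 = 66.55774
  Ignored, Layout 1: 144×101/407 = 35.73464
  Ignored, Layout 2: 144×71/407 = 25.12039
  Ignored, Layout 3: 144×132/407 = 46.70270
  Ignored, Layout 4: 144×103/407 = 36.44226
Contributions (O − E)²/E:
  (87 − 65.26536)²/65.26536 = 7.2381
  (29 − 45.87961)²/45.87961 = 6.2102
  (63 − 85.29730)²/85.29730 = 5.8287
  (84 − 66.55774)²/66.55774 = 4.5710
  (14 − 35.73464)²/35.73464 = 13.2195
  (42 − 25.12039)²/25.12039 = 11.3422
  (69 − 46.70270)²/46.70270 = 10.6454
  (19 − 36.44226)²/36.44226 = 8.3483
χ² = 7.2381 + 6.2102 + 5.8287 + 4.5710 + 13.2195 + 11.3422 + 10.6454 + 8.3483 = 67.403
df = (2−1)(4−1) = 3. Since 67.403 > 6.251, reject the null hypothesis of independence at α = 0.1.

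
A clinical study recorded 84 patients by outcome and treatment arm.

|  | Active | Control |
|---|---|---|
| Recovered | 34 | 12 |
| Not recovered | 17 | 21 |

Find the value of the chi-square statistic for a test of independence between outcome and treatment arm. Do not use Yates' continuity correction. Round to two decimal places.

7.43

Row totals: 46, 38. Column totals: 51, 33. Grand total N = 84.
Expected counts (row total × column total / N):
  Recovered, Active: 46×51/84 = 27.929
  Recovered, Control: 46×33/84 = 18.071
  Not recovered, Active: 38×51/84 = 23.071
  Not recovered, Control: 38×33/84 = 14.929
Contributions (O − E)²/E:
  (34 − 27.929)²/27.929 = 1.3197
  (12 − 18.071)²/18.071 = 2.0396
  (17 − 23.071)²/23.071 = 1.5975
  (21 − 14.929)²/14.929 = 2.4688
χ² = 1.3197 + 2.0396 + 1.5975 + 2.4688 = 7.43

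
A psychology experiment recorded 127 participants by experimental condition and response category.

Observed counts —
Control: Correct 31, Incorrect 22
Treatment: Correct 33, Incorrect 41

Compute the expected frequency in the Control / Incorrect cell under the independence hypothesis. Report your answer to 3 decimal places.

Row total (Control) = 53; column total (Incorrect) = 63; grand total N = 127.
Expected count = (row total × column total) / N = 53 × 63 / 127 = 26.291.

26.291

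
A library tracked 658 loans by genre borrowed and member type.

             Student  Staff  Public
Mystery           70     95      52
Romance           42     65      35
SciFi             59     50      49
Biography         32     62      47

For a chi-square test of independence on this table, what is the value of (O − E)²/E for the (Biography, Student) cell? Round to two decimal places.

Row total (Biography) = 141; column total (Student) = 203; N = 658.
Expected count E = 141 × 203 / 658 = 43.500.
Contribution = (O − E)²/E = (32 − 43.500)² / 43.500 = 3.04.

3.04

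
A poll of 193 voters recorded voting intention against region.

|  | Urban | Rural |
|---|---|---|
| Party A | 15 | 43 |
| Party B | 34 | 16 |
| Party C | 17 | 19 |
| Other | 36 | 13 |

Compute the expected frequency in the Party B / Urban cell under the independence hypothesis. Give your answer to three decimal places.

Row total (Party B) = 50; column total (Urban) = 102; grand total N = 193.
Expected count = (row total × column total) / N = 50 × 102 / 193 = 26.425.

26.425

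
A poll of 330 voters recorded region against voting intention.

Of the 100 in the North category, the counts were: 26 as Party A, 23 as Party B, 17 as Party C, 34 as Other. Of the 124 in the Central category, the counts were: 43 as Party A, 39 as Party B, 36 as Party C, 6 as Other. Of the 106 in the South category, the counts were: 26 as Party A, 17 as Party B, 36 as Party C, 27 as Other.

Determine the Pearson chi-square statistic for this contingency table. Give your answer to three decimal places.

39.200

Row totals: 100, 124, 106. Column totals: 95, 79, 89, 67. Grand total N = 330.
Expected counts (row total × column total / N):
  North, Party A: 100×95/330 = 28.78788
  North, Party B: 100×79/330 = 23.93939
  North, Party C: 100×89/330 = 26.96970
  North, Other: 100×67/330 = 20.30303
  Central, Party A: 124×95/330 = 35.69697
  Central, Party B: 124×79/330 = 29.68485
  Central, Party C: 124×89/330 = 33.44242
  Central, Other: 124×67/330 = 25.17576
  South, Party A: 106×95/330 = 30.51515
  South, Party B: 106×79/330 = 25.37576
  South, Party C: 106×89/330 = 28.58788
  South, Other: 106×67/330 = 21.52121
Contributions (O − E)²/E:
  (26 − 28.78788)²/28.78788 = 0.2700
  (23 − 23.93939)²/23.93939 = 0.0369
  (17 − 26.96970)²/26.96970 = 3.6854
  (34 − 20.30303)²/20.30303 = 9.2403
  (43 − 35.69697)²/35.69697 = 1.4941
  (39 − 29.68485)²/29.68485 = 2.9231
  (36 − 33.44242)²/33.44242 = 0.1956
  (6 − 25.17576)²/25.17576 = 14.6057
  (26 − 30.51515)²/30.51515 = 0.6681
  (17 − 25.37576)²/25.37576 = 2.7646
  (36 − 28.58788)²/28.58788 = 1.9218
  (27 − 21.52121)²/21.52121 = 1.3948
χ² = 0.2700 + 0.0369 + 3.6854 + 9.2403 + 1.4941 + 2.9231 + 0.1956 + 14.6057 + 0.6681 + 2.7646 + 1.9218 + 1.3948 = 39.200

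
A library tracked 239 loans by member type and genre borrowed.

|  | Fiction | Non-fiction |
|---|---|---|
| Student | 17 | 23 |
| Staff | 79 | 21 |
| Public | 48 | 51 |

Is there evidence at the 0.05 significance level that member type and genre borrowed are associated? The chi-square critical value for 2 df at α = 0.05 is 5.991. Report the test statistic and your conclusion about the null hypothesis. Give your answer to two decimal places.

25.66; reject H₀

Row totals: 40, 100, 99. Column totals: 144, 95. Grand total N = 239.
Expected counts (row total × column total / N):
  Student, Fiction: 40×144/239 = 24.100
  Student, Non-fiction: 40×95/239 = 15.900
  Staff, Fiction: 100×144/239 = 60.251
  Staff, Non-fiction: 100×95/239 = 39.749
  Public, Fiction: 99×144/239 = 59.649
  Public, Non-fiction: 99×95/239 = 39.351
Contributions (O − E)²/E:
  (17 − 24.100)²/24.100 = 2.0917
  (23 − 15.900)²/15.900 = 3.1704
  (79 − 60.251)²/60.251 = 5.8343
  (21 − 39.749)²/39.749 = 8.8436
  (48 − 59.649)²/59.649 = 2.2750
  (51 − 39.351)²/39.351 = 3.4484
χ² = 2.0917 + 3.1704 + 5.8343 + 8.8436 + 2.2750 + 3.4484 = 25.66
df = (3−1)(2−1) = 2. Since 25.66 > 5.991, reject the null hypothesis of independence at α = 0.05.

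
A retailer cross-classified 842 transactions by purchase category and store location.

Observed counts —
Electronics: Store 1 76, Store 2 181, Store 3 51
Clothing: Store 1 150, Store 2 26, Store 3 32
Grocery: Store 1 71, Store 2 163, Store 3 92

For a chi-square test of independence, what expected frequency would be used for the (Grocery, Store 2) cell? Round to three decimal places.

Row total (Grocery) = 326; column total (Store 2) = 370; grand total N = 842.
Expected count = (row total × column total) / N = 326 × 370 / 842 = 143.254.

143.254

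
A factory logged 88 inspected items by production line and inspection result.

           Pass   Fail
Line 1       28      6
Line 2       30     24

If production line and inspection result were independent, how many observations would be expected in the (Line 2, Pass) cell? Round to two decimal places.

35.59

Row total (Line 2) = 54; column total (Pass) = 58; grand total N = 88.
Expected count = (row total × column total) / N = 54 × 58 / 88 = 35.59.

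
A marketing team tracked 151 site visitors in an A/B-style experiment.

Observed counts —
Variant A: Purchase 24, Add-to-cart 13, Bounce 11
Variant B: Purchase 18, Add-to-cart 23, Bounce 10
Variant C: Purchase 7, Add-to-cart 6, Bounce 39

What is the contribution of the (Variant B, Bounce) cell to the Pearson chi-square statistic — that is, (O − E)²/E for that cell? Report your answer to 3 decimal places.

5.200

Row total (Variant B) = 51; column total (Bounce) = 60; N = 151.
Expected count E = 51 × 60 / 151 = 20.2649.
Contribution = (O − E)²/E = (10 − 20.2649)² / 20.2649 = 5.200.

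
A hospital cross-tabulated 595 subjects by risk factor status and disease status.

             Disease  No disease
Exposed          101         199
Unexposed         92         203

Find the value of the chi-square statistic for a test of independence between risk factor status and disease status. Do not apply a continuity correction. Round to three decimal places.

Row totals: 300, 295. Column totals: 193, 402. Grand total N = 595.
Expected counts (row total × column total / N):
  Exposed, Disease: 300×193/595 = 97.3109
  Exposed, No disease: 300×402/595 = 202.6891
  Unexposed, Disease: 295×193/595 = 95.6891
  Unexposed, No disease: 295×402/595 = 199.3109
Contributions (O − E)²/E:
  (101 − 97.3109)²/97.3109 = 0.1399
  (199 − 202.6891)²/202.6891 = 0.0671
  (92 − 95.6891)²/95.6891 = 0.1422
  (203 − 199.3109)²/199.3109 = 0.0683
χ² = 0.1399 + 0.0671 + 0.1422 + 0.0683 = 0.418

0.418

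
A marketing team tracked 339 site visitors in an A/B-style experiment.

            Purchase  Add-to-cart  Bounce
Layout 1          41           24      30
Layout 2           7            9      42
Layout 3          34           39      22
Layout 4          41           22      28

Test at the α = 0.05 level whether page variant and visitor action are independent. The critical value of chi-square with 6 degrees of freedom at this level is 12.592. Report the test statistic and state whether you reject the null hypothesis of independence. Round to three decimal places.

49.301; reject H₀

Row totals: 95, 58, 95, 91. Column totals: 123, 94, 122. Grand total N = 339.
Expected counts (row total × column total / N):
  Layout 1, Purchase: 95×123/339 = 34.46903
  Layout 1, Add-to-cart: 95×94/339 = 26.34218
  Layout 1, Bounce: 95×122/339 = 34.18879
  Layout 2, Purchase: 58×123/339 = 21.04425
  Layout 2, Add-to-cart: 58×94/339 = 16.08260
  Layout 2, Bounce: 58×122/339 = 20.87316
  Layout 3, Purchase: 95×123/339 = 34.46903
  Layout 3, Add-to-cart: 95×94/339 = 26.34218
  Layout 3, Bounce: 95×122/339 = 34.18879
  Layout 4, Purchase: 91×123/339 = 33.01770
  Layout 4, Add-to-cart: 91×94/339 = 25.23304
  Layout 4, Bounce: 91×122/339 = 32.74926
Contributions (O − E)²/E:
  (41 − 34.46903)²/34.46903 = 1.2374
  (24 − 26.34218)²/26.34218 = 0.2083
  (30 − 34.18879)²/34.18879 = 0.5132
  (7 − 21.04425)²/21.04425 = 9.3727
  (9 − 16.08260)²/16.08260 = 3.1191
  (42 − 20.87316)²/20.87316 = 21.3836
  (34 − 34.46903)²/34.46903 = 0.0064
  (39 − 26.34218)²/26.34218 = 6.0823
  (22 − 34.18879)²/34.18879 = 4.3455
  (41 − 33.01770)²/33.01770 = 1.9298
  (22 − 25.23304)²/25.23304 = 0.4142
  (28 − 32.74926)²/32.74926 = 0.6887
χ² = 1.2374 + 0.2083 + 0.5132 + 9.3727 + 3.1191 + 21.3836 + 0.0064 + 6.0823 + 4.3455 + 1.9298 + 0.4142 + 0.6887 = 49.301
df = (4−1)(3−1) = 6. Since 49.301 > 12.592, reject the null hypothesis of independence at α = 0.05.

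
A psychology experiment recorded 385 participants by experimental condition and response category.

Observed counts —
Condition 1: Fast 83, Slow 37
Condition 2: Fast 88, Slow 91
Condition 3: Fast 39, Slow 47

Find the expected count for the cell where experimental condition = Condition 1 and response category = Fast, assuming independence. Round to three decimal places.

65.455

Row total (Condition 1) = 120; column total (Fast) = 210; grand total N = 385.
Expected count = (row total × column total) / N = 120 × 210 / 385 = 65.455.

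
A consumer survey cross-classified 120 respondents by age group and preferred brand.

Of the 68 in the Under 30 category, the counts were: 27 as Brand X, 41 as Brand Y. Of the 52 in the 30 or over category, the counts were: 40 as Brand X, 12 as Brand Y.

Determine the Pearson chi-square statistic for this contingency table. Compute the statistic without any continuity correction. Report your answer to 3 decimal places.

16.551

Row totals: 68, 52. Column totals: 67, 53. Grand total N = 120.
Expected counts (row total × column total / N):
  Under 30, Brand X: 68×67/120 = 37.96667
  Under 30, Brand Y: 68×53/120 = 30.03333
  30 or over, Brand X: 52×67/120 = 29.03333
  30 or over, Brand Y: 52×53/120 = 22.96667
Contributions (O − E)²/E:
  (27 − 37.96667)²/37.96667 = 3.1677
  (41 − 30.03333)²/30.03333 = 4.0045
  (40 − 29.03333)²/29.03333 = 4.1424
  (12 − 22.96667)²/22.96667 = 5.2366
χ² = 3.1677 + 4.0045 + 4.1424 + 5.2366 = 16.551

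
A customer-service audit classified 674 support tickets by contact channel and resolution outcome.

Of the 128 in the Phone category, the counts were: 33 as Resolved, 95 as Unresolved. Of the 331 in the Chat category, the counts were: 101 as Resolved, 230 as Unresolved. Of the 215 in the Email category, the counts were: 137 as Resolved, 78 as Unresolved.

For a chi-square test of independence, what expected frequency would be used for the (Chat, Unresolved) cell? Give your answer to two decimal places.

Row total (Chat) = 331; column total (Unresolved) = 403; grand total N = 674.
Expected count = (row total × column total) / N = 331 × 403 / 674 = 197.91.

197.91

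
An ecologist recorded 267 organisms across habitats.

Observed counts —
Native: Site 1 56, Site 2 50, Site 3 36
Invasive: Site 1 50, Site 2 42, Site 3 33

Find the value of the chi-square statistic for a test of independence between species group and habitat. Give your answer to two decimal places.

Row totals: 142, 125. Column totals: 106, 92, 69. Grand total N = 267.
Expected counts (row total × column total / N):
  Native, Site 1: 142×106/267 = 56.375
  Native, Site 2: 142×92/267 = 48.929
  Native, Site 3: 142×69/267 = 36.697
  Invasive, Site 1: 125×106/267 = 49.625
  Invasive, Site 2: 125×92/267 = 43.071
  Invasive, Site 3: 125×69/267 = 32.303
Contributions (O − E)²/E:
  (56 − 56.375)²/56.375 = 0.0025
  (50 − 48.929)²/48.929 = 0.0234
  (36 − 36.697)²/36.697 = 0.0132
  (50 − 49.625)²/49.625 = 0.0028
  (42 − 43.071)²/43.071 = 0.0266
  (33 − 32.303)²/32.303 = 0.0150
χ² = 0.0025 + 0.0234 + 0.0132 + 0.0028 + 0.0266 + 0.0150 = 0.08

0.08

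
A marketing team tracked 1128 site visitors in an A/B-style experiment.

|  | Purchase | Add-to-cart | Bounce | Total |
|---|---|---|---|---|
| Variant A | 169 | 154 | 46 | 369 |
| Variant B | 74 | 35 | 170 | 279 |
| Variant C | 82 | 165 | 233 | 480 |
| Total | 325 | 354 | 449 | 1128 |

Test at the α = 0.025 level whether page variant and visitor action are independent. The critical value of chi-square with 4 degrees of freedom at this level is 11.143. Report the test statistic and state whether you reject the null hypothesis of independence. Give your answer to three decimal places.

215.676; reject H₀

Grand total N = 1128.
Expected counts (row total × column total / N):
  Variant A, Purchase: 369×325/1128 = 106.3165
  Variant A, Add-to-cart: 369×354/1128 = 115.8032
  Variant A, Bounce: 369×449/1128 = 146.8803
  Variant B, Purchase: 279×325/1128 = 80.3856
  Variant B, Add-to-cart: 279×354/1128 = 87.5585
  Variant B, Bounce: 279×449/1128 = 111.0559
  Variant C, Purchase: 480×325/1128 = 138.2979
  Variant C, Add-to-cart: 480×354/1128 = 150.6383
  Variant C, Bounce: 480×449/1128 = 191.0638
Contributions (O − E)²/E:
  (169 − 106.3165)²/106.3165 = 36.9578
  (154 − 115.8032)²/115.8032 = 12.5989
  (46 − 146.8803)²/146.8803 = 69.2866
  (74 − 80.3856)²/80.3856 = 0.5073
  (35 − 87.5585)²/87.5585 = 31.5491
  (170 − 111.0559)²/111.0559 = 31.2852
  (82 − 138.2979)²/138.2979 = 22.9176
  (165 − 150.6383)²/150.6383 = 1.3692
  (233 − 191.0638)²/191.0638 = 9.2045
χ² = 36.9578 + 12.5989 + 69.2866 + 0.5073 + 31.5491 + 31.2852 + 22.9176 + 1.3692 + 9.2045 = 215.676
df = (3−1)(3−1) = 4. Since 215.676 > 11.143, reject the null hypothesis of independence at α = 0.025.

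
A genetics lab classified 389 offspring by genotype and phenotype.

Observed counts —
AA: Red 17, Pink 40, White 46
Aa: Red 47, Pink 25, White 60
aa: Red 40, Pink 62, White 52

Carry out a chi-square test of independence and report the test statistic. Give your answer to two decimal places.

Row totals: 103, 132, 154. Column totals: 104, 127, 158. Grand total N = 389.
Expected counts (row total × column total / N):
  AA, Red: 103×104/389 = 27.537
  AA, Pink: 103×127/389 = 33.627
  AA, White: 103×158/389 = 41.835
  Aa, Red: 132×104/389 = 35.290
  Aa, Pink: 132×127/389 = 43.095
  Aa, White: 132×158/389 = 53.614
  aa, Red: 154×104/389 = 41.172
  aa, Pink: 154×127/389 = 50.278
  aa, White: 154×158/389 = 62.550
Contributions (O − E)²/E:
  (17 − 27.537)²/27.537 = 4.0320
  (40 − 33.627)²/33.627 = 1.2078
  (46 − 41.835)²/41.835 = 0.4147
  (47 − 35.290)²/35.290 = 3.8856
  (25 − 43.095)²/43.095 = 7.5978
  (60 − 53.614)²/53.614 = 0.7606
  (40 − 41.172)²/41.172 = 0.0334
  (62 − 50.278)²/50.278 = 2.7329
  (52 − 62.550)²/62.550 = 1.7794
χ² = 4.0320 + 1.2078 + 0.4147 + 3.8856 + 7.5978 + 0.7606 + 0.0334 + 2.7329 + 1.7794 = 22.44

22.44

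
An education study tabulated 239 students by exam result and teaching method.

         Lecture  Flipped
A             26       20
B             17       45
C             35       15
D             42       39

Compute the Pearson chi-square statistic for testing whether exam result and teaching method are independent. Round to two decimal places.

Row totals: 46, 62, 50, 81. Column totals: 120, 119. Grand total N = 239.
Expected counts (row total × column total / N):
  A, Lecture: 46×120/239 = 23.096
  A, Flipped: 46×119/239 = 22.904
  B, Lecture: 62×120/239 = 31.130
  B, Flipped: 62×119/239 = 30.870
  C, Lecture: 50×120/239 = 25.105
  C, Flipped: 50×119/239 = 24.895
  D, Lecture: 81×120/239 = 40.669
  D, Flipped: 81×119/239 = 40.331
Contributions (O − E)²/E:
  (26 − 23.096)²/23.096 = 0.3651
  (20 − 22.904)²/22.904 = 0.3682
  (17 − 31.130)²/31.130 = 6.4136
  (45 − 30.870)²/30.870 = 6.4677
  (35 − 25.105)²/25.105 = 3.9001
  (15 − 24.895)²/24.895 = 3.9330
  (42 − 40.669)²/40.669 = 0.0436
  (39 − 40.331)²/40.331 = 0.0439
χ² = 0.3651 + 0.3682 + 6.4136 + 6.4677 + 3.9001 + 3.9330 + 0.0436 + 0.0439 = 21.54

21.54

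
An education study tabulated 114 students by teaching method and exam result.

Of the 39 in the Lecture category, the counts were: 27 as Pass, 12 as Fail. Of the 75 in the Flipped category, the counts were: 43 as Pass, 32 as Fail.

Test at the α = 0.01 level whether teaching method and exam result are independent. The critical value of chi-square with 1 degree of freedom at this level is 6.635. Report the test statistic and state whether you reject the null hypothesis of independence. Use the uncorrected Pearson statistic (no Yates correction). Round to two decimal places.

Row totals: 39, 75. Column totals: 70, 44. Grand total N = 114.
Expected counts (row total × column total / N):
  Lecture, Pass: 39×70/114 = 23.947
  Lecture, Fail: 39×44/114 = 15.053
  Flipped, Pass: 75×70/114 = 46.053
  Flipped, Fail: 75×44/114 = 28.947
Contributions (O − E)²/E:
  (27 − 23.947)²/23.947 = 0.3892
  (12 − 15.053)²/15.053 = 0.6192
  (43 − 46.053)²/46.053 = 0.2024
  (32 − 28.947)²/28.947 = 0.3220
χ² = 0.3892 + 0.6192 + 0.2024 + 0.3220 = 1.53
df = (2−1)(2−1) = 1. Since 1.53 < 6.635, fail to reject the null hypothesis of independence at α = 0.01.

1.53; fail to reject H₀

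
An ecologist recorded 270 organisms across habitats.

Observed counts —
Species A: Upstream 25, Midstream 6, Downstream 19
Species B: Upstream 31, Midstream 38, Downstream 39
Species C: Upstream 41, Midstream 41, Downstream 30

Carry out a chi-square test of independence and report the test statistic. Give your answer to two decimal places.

Row totals: 50, 108, 112. Column totals: 97, 85, 88. Grand total N = 270.
Expected counts (row total × column total / N):
  Species A, Upstream: 50×97/270 = 17.963
  Species A, Midstream: 50×85/270 = 15.741
  Species A, Downstream: 50×88/270 = 16.296
  Species B, Upstream: 108×97/270 = 38.800
  Species B, Midstream: 108×85/270 = 34.000
  Species B, Downstream: 108×88/270 = 35.200
  Species C, Upstream: 112×97/270 = 40.237
  Species C, Midstream: 112×85/270 = 35.259
  Species C, Downstream: 112×88/270 = 36.504
Contributions (O − E)²/E:
  (25 − 17.963)²/17.963 = 2.7567
  (6 − 15.741)²/15.741 = 6.0280
  (19 − 16.296)²/16.296 = 0.4487
  (31 − 38.800)²/38.800 = 1.5680
  (38 − 34.000)²/34.000 = 0.4706
  (39 − 35.200)²/35.200 = 0.4102
  (41 − 40.237)²/40.237 = 0.0145
  (41 − 35.259)²/35.259 = 0.9348
  (30 − 36.504)²/36.504 = 1.1588
χ² = 2.7567 + 6.0280 + 0.4487 + 1.5680 + 0.4706 + 0.4102 + 0.0145 + 0.9348 + 1.1588 = 13.79

13.79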